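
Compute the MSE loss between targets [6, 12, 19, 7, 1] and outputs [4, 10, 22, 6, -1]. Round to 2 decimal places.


Differences: [2, 2, -3, 1, 2]
Squared errors: [4, 4, 9, 1, 4]
Sum of squared errors = 22
MSE = 22 / 5 = 4.40

4.40


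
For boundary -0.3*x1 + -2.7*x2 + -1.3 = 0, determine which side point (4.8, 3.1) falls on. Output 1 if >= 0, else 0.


Compute -0.3 * 4.8 + -2.7 * 3.1 + -1.3
= -1.44 + -8.37 + -1.3
= -11.11
Since -11.11 < 0, the point is on the negative side.

0


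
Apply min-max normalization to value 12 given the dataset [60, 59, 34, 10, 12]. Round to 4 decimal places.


Min = 10, Max = 60
Range = 60 - 10 = 50
Scaled = (x - min) / (max - min)
= (12 - 10) / 50
= 2 / 50
= 0.0400

0.0400


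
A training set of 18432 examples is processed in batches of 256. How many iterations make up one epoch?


Iterations per epoch = dataset_size / batch_size
= 18432 / 256
= 72

72


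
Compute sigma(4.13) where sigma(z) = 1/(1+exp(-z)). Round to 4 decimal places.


sigmoid(z) = 1 / (1 + exp(-z))
exp(-(4.13)) = exp(-4.13) = 0.0161
1 + 0.0161 = 1.0161
1 / 1.0161 = 0.9842

0.9842


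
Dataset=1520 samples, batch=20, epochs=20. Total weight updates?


Iterations per epoch = 1520 / 20 = 76
Total updates = iterations_per_epoch * epochs
= 76 * 20
= 1520

1520


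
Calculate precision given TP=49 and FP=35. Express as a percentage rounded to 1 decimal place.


Precision = TP / (TP + FP) * 100
= 49 / (49 + 35)
= 49 / 84
= 0.5833
= 58.3%

58.3


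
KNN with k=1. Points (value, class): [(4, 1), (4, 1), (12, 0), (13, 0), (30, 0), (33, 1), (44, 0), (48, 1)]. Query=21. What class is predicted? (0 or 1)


Distances from query 21:
Point 13 (class 0): distance = 8
K=1 nearest neighbors: classes = [0]
Votes for class 1: 0 / 1
Majority vote => class 0

0


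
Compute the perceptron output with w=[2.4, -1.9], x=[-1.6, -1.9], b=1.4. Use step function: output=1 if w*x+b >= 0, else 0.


z = w . x + b
= 2.4*-1.6 + -1.9*-1.9 + 1.4
= -3.84 + 3.61 + 1.4
= -0.23 + 1.4
= 1.17
Since z = 1.17 >= 0, output = 1

1


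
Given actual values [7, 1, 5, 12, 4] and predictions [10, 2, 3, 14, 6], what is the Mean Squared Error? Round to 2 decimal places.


Differences: [-3, -1, 2, -2, -2]
Squared errors: [9, 1, 4, 4, 4]
Sum of squared errors = 22
MSE = 22 / 5 = 4.40

4.40


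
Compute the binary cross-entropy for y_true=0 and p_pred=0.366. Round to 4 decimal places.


For y=0: Loss = -log(1-p)
= -log(1 - 0.366)
= -log(0.634)
= -(-0.4557)
= 0.4557

0.4557


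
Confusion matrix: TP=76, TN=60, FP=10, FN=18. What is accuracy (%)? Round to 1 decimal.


Accuracy = (TP + TN) / (TP + TN + FP + FN) * 100
= (76 + 60) / (76 + 60 + 10 + 18)
= 136 / 164
= 0.8293
= 82.9%

82.9


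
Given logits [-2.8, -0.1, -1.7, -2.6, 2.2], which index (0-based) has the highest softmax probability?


Softmax is a monotonic transformation, so it preserves the argmax.
We need to find the index of the maximum logit.
Index 0: -2.8
Index 1: -0.1
Index 2: -1.7
Index 3: -2.6
Index 4: 2.2
Maximum logit = 2.2 at index 4

4


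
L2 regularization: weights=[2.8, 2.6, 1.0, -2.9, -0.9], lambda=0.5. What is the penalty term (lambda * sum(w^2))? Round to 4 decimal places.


Squaring each weight:
2.8^2 = 7.84
2.6^2 = 6.76
1.0^2 = 1.0
(-2.9)^2 = 8.41
(-0.9)^2 = 0.81
Sum of squares = 24.82
Penalty = 0.5 * 24.82 = 12.4100

12.4100


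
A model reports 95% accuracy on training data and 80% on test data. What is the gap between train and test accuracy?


Gap = train_accuracy - test_accuracy
= 95 - 80
= 15%
This gap suggests the model is overfitting.

15


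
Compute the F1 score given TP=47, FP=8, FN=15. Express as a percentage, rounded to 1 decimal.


Precision = TP / (TP + FP) = 47 / 55 = 0.8545
Recall = TP / (TP + FN) = 47 / 62 = 0.7581
F1 = 2 * P * R / (P + R)
= 2 * 0.8545 * 0.7581 / (0.8545 + 0.7581)
= 1.2956 / 1.6126
= 0.8034
As percentage: 80.3%

80.3


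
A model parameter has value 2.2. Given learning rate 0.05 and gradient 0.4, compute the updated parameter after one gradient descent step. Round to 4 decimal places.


w_new = w_old - lr * gradient
= 2.2 - 0.05 * 0.4
= 2.2 - (0.02)
= 2.1800

2.1800


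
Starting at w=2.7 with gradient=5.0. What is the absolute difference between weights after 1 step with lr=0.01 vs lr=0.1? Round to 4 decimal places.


With lr=0.01: w_new = 2.7 - 0.01 * 5.0 = 2.65
With lr=0.1: w_new = 2.7 - 0.1 * 5.0 = 2.2
Absolute difference = |2.65 - 2.2|
= 0.4500

0.4500


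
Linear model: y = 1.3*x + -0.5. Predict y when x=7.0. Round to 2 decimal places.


y = 1.3 * 7.0 + (-0.5)
= 9.1 + (-0.5)
= 8.60

8.60


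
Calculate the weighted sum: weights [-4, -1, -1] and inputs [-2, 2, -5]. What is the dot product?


Element-wise products:
-4 * -2 = 8
-1 * 2 = -2
-1 * -5 = 5
Sum = 8 + -2 + 5
= 11

11


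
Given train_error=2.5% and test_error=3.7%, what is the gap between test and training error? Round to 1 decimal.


Generalization gap = test_error - train_error
= 3.7 - 2.5
= 1.2%
A small gap suggests good generalization.

1.2


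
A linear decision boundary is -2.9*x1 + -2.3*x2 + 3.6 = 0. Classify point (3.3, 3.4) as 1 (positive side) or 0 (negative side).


Compute -2.9 * 3.3 + -2.3 * 3.4 + 3.6
= -9.57 + -7.82 + 3.6
= -13.79
Since -13.79 < 0, the point is on the negative side.

0


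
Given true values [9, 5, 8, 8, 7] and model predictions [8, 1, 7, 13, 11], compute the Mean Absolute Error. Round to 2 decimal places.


Absolute errors: [1, 4, 1, 5, 4]
Sum of absolute errors = 15
MAE = 15 / 5 = 3.00

3.00


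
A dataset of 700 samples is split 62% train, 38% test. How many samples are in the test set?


Train samples = 700 * 62% = 434
Test samples = 700 - 434
= 266

266


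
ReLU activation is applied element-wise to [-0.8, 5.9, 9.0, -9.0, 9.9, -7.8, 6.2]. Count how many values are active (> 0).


ReLU(x) = max(0, x) for each element:
ReLU(-0.8) = 0
ReLU(5.9) = 5.9
ReLU(9.0) = 9.0
ReLU(-9.0) = 0
ReLU(9.9) = 9.9
ReLU(-7.8) = 0
ReLU(6.2) = 6.2
Active neurons (>0): 4

4


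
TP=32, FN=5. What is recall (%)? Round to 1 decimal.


Recall = TP / (TP + FN) * 100
= 32 / (32 + 5)
= 32 / 37
= 0.8649
= 86.5%

86.5


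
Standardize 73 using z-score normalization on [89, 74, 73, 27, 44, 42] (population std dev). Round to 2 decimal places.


Mean = (89 + 74 + 73 + 27 + 44 + 42) / 6 = 58.1667
Variance = sum((x_i - mean)^2) / n = 475.8056
Std = sqrt(475.8056) = 21.813
Z = (x - mean) / std
= (73 - 58.1667) / 21.813
= 14.8333 / 21.813
= 0.68

0.68


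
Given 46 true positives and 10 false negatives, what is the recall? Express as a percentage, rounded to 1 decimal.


Recall = TP / (TP + FN) * 100
= 46 / (46 + 10)
= 46 / 56
= 0.8214
= 82.1%

82.1


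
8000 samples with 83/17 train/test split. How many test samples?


Train samples = 8000 * 83% = 6640
Test samples = 8000 - 6640
= 1360

1360


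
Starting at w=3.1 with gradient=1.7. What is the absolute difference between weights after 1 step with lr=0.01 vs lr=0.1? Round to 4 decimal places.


With lr=0.01: w_new = 3.1 - 0.01 * 1.7 = 3.083
With lr=0.1: w_new = 3.1 - 0.1 * 1.7 = 2.93
Absolute difference = |3.083 - 2.93|
= 0.1530

0.1530


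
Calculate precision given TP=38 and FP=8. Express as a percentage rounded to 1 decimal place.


Precision = TP / (TP + FP) * 100
= 38 / (38 + 8)
= 38 / 46
= 0.8261
= 82.6%

82.6


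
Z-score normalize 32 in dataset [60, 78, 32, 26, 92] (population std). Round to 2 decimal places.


Mean = (60 + 78 + 32 + 26 + 92) / 5 = 57.6
Variance = sum((x_i - mean)^2) / n = 651.84
Std = sqrt(651.84) = 25.5312
Z = (x - mean) / std
= (32 - 57.6) / 25.5312
= -25.6 / 25.5312
= -1.00

-1.00


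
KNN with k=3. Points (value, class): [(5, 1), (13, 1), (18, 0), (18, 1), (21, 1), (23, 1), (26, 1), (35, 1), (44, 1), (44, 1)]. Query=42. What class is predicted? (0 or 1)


Distances from query 42:
Point 44 (class 1): distance = 2
Point 44 (class 1): distance = 2
Point 35 (class 1): distance = 7
K=3 nearest neighbors: classes = [1, 1, 1]
Votes for class 1: 3 / 3
Majority vote => class 1

1


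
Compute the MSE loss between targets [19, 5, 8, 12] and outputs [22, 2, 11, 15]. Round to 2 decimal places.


Differences: [-3, 3, -3, -3]
Squared errors: [9, 9, 9, 9]
Sum of squared errors = 36
MSE = 36 / 4 = 9.00

9.00


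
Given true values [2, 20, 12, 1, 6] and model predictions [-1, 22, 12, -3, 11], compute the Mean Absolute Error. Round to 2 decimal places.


Absolute errors: [3, 2, 0, 4, 5]
Sum of absolute errors = 14
MAE = 14 / 5 = 2.80

2.80


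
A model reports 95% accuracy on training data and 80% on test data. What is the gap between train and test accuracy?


Gap = train_accuracy - test_accuracy
= 95 - 80
= 15%
This gap suggests the model is overfitting.

15


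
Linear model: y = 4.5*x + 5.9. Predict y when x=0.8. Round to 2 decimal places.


y = 4.5 * 0.8 + (5.9)
= 3.6 + (5.9)
= 9.50

9.50


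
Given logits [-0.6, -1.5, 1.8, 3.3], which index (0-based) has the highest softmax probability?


Softmax is a monotonic transformation, so it preserves the argmax.
We need to find the index of the maximum logit.
Index 0: -0.6
Index 1: -1.5
Index 2: 1.8
Index 3: 3.3
Maximum logit = 3.3 at index 3

3


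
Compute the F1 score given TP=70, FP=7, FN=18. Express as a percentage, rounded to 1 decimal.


Precision = TP / (TP + FP) = 70 / 77 = 0.9091
Recall = TP / (TP + FN) = 70 / 88 = 0.7955
F1 = 2 * P * R / (P + R)
= 2 * 0.9091 * 0.7955 / (0.9091 + 0.7955)
= 1.4463 / 1.7045
= 0.8485
As percentage: 84.8%

84.8


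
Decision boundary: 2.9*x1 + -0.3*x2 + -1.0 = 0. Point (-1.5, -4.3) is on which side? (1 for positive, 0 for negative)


Compute 2.9 * -1.5 + -0.3 * -4.3 + -1.0
= -4.35 + 1.29 + -1.0
= -4.06
Since -4.06 < 0, the point is on the negative side.

0


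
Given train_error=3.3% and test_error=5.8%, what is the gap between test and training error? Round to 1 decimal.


Generalization gap = test_error - train_error
= 5.8 - 3.3
= 2.5%
A moderate gap.

2.5


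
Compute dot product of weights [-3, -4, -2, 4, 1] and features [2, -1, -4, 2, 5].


Element-wise products:
-3 * 2 = -6
-4 * -1 = 4
-2 * -4 = 8
4 * 2 = 8
1 * 5 = 5
Sum = -6 + 4 + 8 + 8 + 5
= 19

19


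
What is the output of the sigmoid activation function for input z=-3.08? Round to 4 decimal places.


sigmoid(z) = 1 / (1 + exp(-z))
exp(-(-3.08)) = exp(3.08) = 21.7584
1 + 21.7584 = 22.7584
1 / 22.7584 = 0.0439

0.0439


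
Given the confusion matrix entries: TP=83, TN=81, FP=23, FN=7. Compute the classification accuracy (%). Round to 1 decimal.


Accuracy = (TP + TN) / (TP + TN + FP + FN) * 100
= (83 + 81) / (83 + 81 + 23 + 7)
= 164 / 194
= 0.8454
= 84.5%

84.5


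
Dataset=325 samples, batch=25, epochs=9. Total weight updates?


Iterations per epoch = 325 / 25 = 13
Total updates = iterations_per_epoch * epochs
= 13 * 9
= 117

117


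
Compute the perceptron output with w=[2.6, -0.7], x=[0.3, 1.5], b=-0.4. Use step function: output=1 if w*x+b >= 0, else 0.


z = w . x + b
= 2.6*0.3 + -0.7*1.5 + -0.4
= 0.78 + -1.05 + -0.4
= -0.27 + -0.4
= -0.67
Since z = -0.67 < 0, output = 0

0


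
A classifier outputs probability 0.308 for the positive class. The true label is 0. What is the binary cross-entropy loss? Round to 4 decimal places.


For y=0: Loss = -log(1-p)
= -log(1 - 0.308)
= -log(0.692)
= -(-0.3682)
= 0.3682

0.3682


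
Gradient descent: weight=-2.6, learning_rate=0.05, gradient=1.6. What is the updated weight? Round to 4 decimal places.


w_new = w_old - lr * gradient
= -2.6 - 0.05 * 1.6
= -2.6 - (0.08)
= -2.6800

-2.6800


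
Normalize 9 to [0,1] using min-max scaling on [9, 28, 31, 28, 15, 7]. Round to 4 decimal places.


Min = 7, Max = 31
Range = 31 - 7 = 24
Scaled = (x - min) / (max - min)
= (9 - 7) / 24
= 2 / 24
= 0.0833

0.0833


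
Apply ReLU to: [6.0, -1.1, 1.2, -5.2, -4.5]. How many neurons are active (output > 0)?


ReLU(x) = max(0, x) for each element:
ReLU(6.0) = 6.0
ReLU(-1.1) = 0
ReLU(1.2) = 1.2
ReLU(-5.2) = 0
ReLU(-4.5) = 0
Active neurons (>0): 2

2


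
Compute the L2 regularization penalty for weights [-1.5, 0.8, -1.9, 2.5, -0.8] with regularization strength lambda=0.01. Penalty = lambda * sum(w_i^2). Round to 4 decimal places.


Squaring each weight:
(-1.5)^2 = 2.25
0.8^2 = 0.64
(-1.9)^2 = 3.61
2.5^2 = 6.25
(-0.8)^2 = 0.64
Sum of squares = 13.39
Penalty = 0.01 * 13.39 = 0.1339

0.1339


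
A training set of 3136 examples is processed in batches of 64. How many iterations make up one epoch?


Iterations per epoch = dataset_size / batch_size
= 3136 / 64
= 49

49


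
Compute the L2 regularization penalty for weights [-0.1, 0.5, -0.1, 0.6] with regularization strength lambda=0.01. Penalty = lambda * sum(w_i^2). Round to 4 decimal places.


Squaring each weight:
(-0.1)^2 = 0.01
0.5^2 = 0.25
(-0.1)^2 = 0.01
0.6^2 = 0.36
Sum of squares = 0.63
Penalty = 0.01 * 0.63 = 0.0063

0.0063


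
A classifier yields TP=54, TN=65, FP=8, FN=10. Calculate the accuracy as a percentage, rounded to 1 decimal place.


Accuracy = (TP + TN) / (TP + TN + FP + FN) * 100
= (54 + 65) / (54 + 65 + 8 + 10)
= 119 / 137
= 0.8686
= 86.9%

86.9


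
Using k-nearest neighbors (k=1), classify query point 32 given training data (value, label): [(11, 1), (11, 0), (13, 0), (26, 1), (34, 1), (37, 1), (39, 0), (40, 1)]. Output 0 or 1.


Distances from query 32:
Point 34 (class 1): distance = 2
K=1 nearest neighbors: classes = [1]
Votes for class 1: 1 / 1
Majority vote => class 1

1


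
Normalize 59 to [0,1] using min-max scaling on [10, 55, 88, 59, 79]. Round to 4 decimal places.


Min = 10, Max = 88
Range = 88 - 10 = 78
Scaled = (x - min) / (max - min)
= (59 - 10) / 78
= 49 / 78
= 0.6282

0.6282


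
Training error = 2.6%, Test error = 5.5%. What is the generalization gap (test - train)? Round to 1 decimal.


Generalization gap = test_error - train_error
= 5.5 - 2.6
= 2.9%
A moderate gap.

2.9


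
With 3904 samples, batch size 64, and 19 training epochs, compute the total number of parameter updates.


Iterations per epoch = 3904 / 64 = 61
Total updates = iterations_per_epoch * epochs
= 61 * 19
= 1159

1159


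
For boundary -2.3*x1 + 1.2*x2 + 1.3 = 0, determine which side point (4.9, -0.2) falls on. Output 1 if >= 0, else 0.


Compute -2.3 * 4.9 + 1.2 * -0.2 + 1.3
= -11.27 + -0.24 + 1.3
= -10.21
Since -10.21 < 0, the point is on the negative side.

0


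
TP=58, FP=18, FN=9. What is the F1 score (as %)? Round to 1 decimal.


Precision = TP / (TP + FP) = 58 / 76 = 0.7632
Recall = TP / (TP + FN) = 58 / 67 = 0.8657
F1 = 2 * P * R / (P + R)
= 2 * 0.7632 * 0.8657 / (0.7632 + 0.8657)
= 1.3213 / 1.6288
= 0.8112
As percentage: 81.1%

81.1


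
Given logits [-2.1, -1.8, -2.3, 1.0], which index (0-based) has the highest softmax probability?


Softmax is a monotonic transformation, so it preserves the argmax.
We need to find the index of the maximum logit.
Index 0: -2.1
Index 1: -1.8
Index 2: -2.3
Index 3: 1.0
Maximum logit = 1.0 at index 3

3


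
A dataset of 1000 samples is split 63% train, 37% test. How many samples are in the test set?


Train samples = 1000 * 63% = 630
Test samples = 1000 - 630
= 370

370


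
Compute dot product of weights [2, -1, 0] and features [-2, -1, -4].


Element-wise products:
2 * -2 = -4
-1 * -1 = 1
0 * -4 = 0
Sum = -4 + 1 + 0
= -3

-3


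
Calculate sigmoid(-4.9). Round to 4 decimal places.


sigmoid(z) = 1 / (1 + exp(-z))
exp(-(-4.9)) = exp(4.9) = 134.2898
1 + 134.2898 = 135.2898
1 / 135.2898 = 0.0074

0.0074


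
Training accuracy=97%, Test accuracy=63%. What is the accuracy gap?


Gap = train_accuracy - test_accuracy
= 97 - 63
= 34%
This large gap strongly indicates overfitting.

34


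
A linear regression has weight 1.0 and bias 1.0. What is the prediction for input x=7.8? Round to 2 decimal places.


y = 1.0 * 7.8 + (1.0)
= 7.8 + (1.0)
= 8.80

8.80


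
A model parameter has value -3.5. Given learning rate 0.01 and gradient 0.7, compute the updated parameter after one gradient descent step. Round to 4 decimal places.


w_new = w_old - lr * gradient
= -3.5 - 0.01 * 0.7
= -3.5 - (0.007)
= -3.5070

-3.5070


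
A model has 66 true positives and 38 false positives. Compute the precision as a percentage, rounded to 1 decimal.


Precision = TP / (TP + FP) * 100
= 66 / (66 + 38)
= 66 / 104
= 0.6346
= 63.5%

63.5


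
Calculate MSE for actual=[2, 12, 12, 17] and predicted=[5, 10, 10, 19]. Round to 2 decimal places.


Differences: [-3, 2, 2, -2]
Squared errors: [9, 4, 4, 4]
Sum of squared errors = 21
MSE = 21 / 4 = 5.25

5.25


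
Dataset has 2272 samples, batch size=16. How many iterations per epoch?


Iterations per epoch = dataset_size / batch_size
= 2272 / 16
= 142

142


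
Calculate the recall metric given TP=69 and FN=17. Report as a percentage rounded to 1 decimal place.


Recall = TP / (TP + FN) * 100
= 69 / (69 + 17)
= 69 / 86
= 0.8023
= 80.2%

80.2


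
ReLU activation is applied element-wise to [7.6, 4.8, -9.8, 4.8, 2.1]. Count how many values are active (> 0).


ReLU(x) = max(0, x) for each element:
ReLU(7.6) = 7.6
ReLU(4.8) = 4.8
ReLU(-9.8) = 0
ReLU(4.8) = 4.8
ReLU(2.1) = 2.1
Active neurons (>0): 4

4


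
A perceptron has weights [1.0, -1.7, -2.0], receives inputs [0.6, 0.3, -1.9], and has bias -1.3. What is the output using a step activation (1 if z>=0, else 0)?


z = w . x + b
= 1.0*0.6 + -1.7*0.3 + -2.0*-1.9 + -1.3
= 0.6 + -0.51 + 3.8 + -1.3
= 3.89 + -1.3
= 2.59
Since z = 2.59 >= 0, output = 1

1


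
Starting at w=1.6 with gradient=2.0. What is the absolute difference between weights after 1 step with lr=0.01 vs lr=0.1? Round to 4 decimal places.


With lr=0.01: w_new = 1.6 - 0.01 * 2.0 = 1.58
With lr=0.1: w_new = 1.6 - 0.1 * 2.0 = 1.4
Absolute difference = |1.58 - 1.4|
= 0.1800

0.1800


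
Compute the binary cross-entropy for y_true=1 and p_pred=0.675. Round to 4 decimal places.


For y=1: Loss = -log(p)
= -log(0.675)
= -(-0.393)
= 0.3930

0.3930


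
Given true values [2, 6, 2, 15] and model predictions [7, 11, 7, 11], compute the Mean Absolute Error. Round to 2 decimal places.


Absolute errors: [5, 5, 5, 4]
Sum of absolute errors = 19
MAE = 19 / 4 = 4.75

4.75


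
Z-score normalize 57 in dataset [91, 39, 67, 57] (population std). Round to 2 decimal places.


Mean = (91 + 39 + 67 + 57) / 4 = 63.5
Variance = sum((x_i - mean)^2) / n = 352.75
Std = sqrt(352.75) = 18.7816
Z = (x - mean) / std
= (57 - 63.5) / 18.7816
= -6.5 / 18.7816
= -0.35

-0.35


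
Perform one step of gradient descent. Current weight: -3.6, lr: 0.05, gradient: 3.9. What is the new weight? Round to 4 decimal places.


w_new = w_old - lr * gradient
= -3.6 - 0.05 * 3.9
= -3.6 - (0.195)
= -3.7950

-3.7950


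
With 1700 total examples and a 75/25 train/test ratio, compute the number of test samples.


Train samples = 1700 * 75% = 1275
Test samples = 1700 - 1275
= 425

425


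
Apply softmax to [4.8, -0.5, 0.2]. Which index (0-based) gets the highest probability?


Softmax is a monotonic transformation, so it preserves the argmax.
We need to find the index of the maximum logit.
Index 0: 4.8
Index 1: -0.5
Index 2: 0.2
Maximum logit = 4.8 at index 0

0


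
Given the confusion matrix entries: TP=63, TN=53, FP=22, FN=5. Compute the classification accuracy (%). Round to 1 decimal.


Accuracy = (TP + TN) / (TP + TN + FP + FN) * 100
= (63 + 53) / (63 + 53 + 22 + 5)
= 116 / 143
= 0.8112
= 81.1%

81.1


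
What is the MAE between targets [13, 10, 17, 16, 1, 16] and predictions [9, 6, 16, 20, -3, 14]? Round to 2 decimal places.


Absolute errors: [4, 4, 1, 4, 4, 2]
Sum of absolute errors = 19
MAE = 19 / 6 = 3.17

3.17


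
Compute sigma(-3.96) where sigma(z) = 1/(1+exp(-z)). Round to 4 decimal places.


sigmoid(z) = 1 / (1 + exp(-z))
exp(-(-3.96)) = exp(3.96) = 52.4573
1 + 52.4573 = 53.4573
1 / 53.4573 = 0.0187

0.0187


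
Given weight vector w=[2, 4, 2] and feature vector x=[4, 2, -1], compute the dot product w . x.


Element-wise products:
2 * 4 = 8
4 * 2 = 8
2 * -1 = -2
Sum = 8 + 8 + -2
= 14

14


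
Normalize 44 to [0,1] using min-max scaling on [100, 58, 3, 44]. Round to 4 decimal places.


Min = 3, Max = 100
Range = 100 - 3 = 97
Scaled = (x - min) / (max - min)
= (44 - 3) / 97
= 41 / 97
= 0.4227

0.4227


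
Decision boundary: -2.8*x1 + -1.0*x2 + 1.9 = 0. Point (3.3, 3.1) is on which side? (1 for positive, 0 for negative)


Compute -2.8 * 3.3 + -1.0 * 3.1 + 1.9
= -9.24 + -3.1 + 1.9
= -10.44
Since -10.44 < 0, the point is on the negative side.

0


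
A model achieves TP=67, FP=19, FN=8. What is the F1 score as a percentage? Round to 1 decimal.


Precision = TP / (TP + FP) = 67 / 86 = 0.7791
Recall = TP / (TP + FN) = 67 / 75 = 0.8933
F1 = 2 * P * R / (P + R)
= 2 * 0.7791 * 0.8933 / (0.7791 + 0.8933)
= 1.3919 / 1.6724
= 0.8323
As percentage: 83.2%

83.2


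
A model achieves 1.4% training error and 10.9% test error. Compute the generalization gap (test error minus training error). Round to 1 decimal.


Generalization gap = test_error - train_error
= 10.9 - 1.4
= 9.5%
A moderate gap.

9.5


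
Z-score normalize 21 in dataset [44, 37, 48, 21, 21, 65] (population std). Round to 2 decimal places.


Mean = (44 + 37 + 48 + 21 + 21 + 65) / 6 = 39.3333
Variance = sum((x_i - mean)^2) / n = 238.8889
Std = sqrt(238.8889) = 15.456
Z = (x - mean) / std
= (21 - 39.3333) / 15.456
= -18.3333 / 15.456
= -1.19

-1.19


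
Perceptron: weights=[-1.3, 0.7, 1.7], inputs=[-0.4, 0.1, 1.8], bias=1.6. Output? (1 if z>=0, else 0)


z = w . x + b
= -1.3*-0.4 + 0.7*0.1 + 1.7*1.8 + 1.6
= 0.52 + 0.07 + 3.06 + 1.6
= 3.65 + 1.6
= 5.25
Since z = 5.25 >= 0, output = 1

1


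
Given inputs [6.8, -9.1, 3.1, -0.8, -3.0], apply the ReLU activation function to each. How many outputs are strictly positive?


ReLU(x) = max(0, x) for each element:
ReLU(6.8) = 6.8
ReLU(-9.1) = 0
ReLU(3.1) = 3.1
ReLU(-0.8) = 0
ReLU(-3.0) = 0
Active neurons (>0): 2

2


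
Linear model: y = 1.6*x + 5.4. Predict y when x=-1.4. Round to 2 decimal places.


y = 1.6 * -1.4 + (5.4)
= -2.24 + (5.4)
= 3.16

3.16


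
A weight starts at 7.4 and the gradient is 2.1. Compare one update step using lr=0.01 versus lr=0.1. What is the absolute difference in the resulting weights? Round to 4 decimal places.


With lr=0.01: w_new = 7.4 - 0.01 * 2.1 = 7.379
With lr=0.1: w_new = 7.4 - 0.1 * 2.1 = 7.19
Absolute difference = |7.379 - 7.19|
= 0.1890

0.1890


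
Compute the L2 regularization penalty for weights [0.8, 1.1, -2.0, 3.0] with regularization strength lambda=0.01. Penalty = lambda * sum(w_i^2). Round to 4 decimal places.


Squaring each weight:
0.8^2 = 0.64
1.1^2 = 1.21
(-2.0)^2 = 4.0
3.0^2 = 9.0
Sum of squares = 14.85
Penalty = 0.01 * 14.85 = 0.1485

0.1485


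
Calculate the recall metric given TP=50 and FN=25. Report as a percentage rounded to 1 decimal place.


Recall = TP / (TP + FN) * 100
= 50 / (50 + 25)
= 50 / 75
= 0.6667
= 66.7%

66.7


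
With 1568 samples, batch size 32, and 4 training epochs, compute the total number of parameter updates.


Iterations per epoch = 1568 / 32 = 49
Total updates = iterations_per_epoch * epochs
= 49 * 4
= 196

196


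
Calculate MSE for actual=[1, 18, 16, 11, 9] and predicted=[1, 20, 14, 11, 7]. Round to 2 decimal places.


Differences: [0, -2, 2, 0, 2]
Squared errors: [0, 4, 4, 0, 4]
Sum of squared errors = 12
MSE = 12 / 5 = 2.40

2.40


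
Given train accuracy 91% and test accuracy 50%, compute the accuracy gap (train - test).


Gap = train_accuracy - test_accuracy
= 91 - 50
= 41%
This large gap strongly indicates overfitting.

41


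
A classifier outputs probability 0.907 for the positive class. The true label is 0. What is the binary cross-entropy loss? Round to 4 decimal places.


For y=0: Loss = -log(1-p)
= -log(1 - 0.907)
= -log(0.093)
= -(-2.3752)
= 2.3752

2.3752


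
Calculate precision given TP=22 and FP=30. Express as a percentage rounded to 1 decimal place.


Precision = TP / (TP + FP) * 100
= 22 / (22 + 30)
= 22 / 52
= 0.4231
= 42.3%

42.3


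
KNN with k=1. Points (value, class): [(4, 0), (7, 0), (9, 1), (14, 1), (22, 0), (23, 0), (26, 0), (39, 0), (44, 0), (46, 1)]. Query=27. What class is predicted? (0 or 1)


Distances from query 27:
Point 26 (class 0): distance = 1
K=1 nearest neighbors: classes = [0]
Votes for class 1: 0 / 1
Majority vote => class 0

0


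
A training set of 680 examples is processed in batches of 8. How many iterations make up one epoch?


Iterations per epoch = dataset_size / batch_size
= 680 / 8
= 85

85


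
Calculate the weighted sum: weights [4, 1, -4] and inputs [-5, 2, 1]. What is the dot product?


Element-wise products:
4 * -5 = -20
1 * 2 = 2
-4 * 1 = -4
Sum = -20 + 2 + -4
= -22

-22


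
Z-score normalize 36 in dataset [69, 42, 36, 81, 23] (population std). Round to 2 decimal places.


Mean = (69 + 42 + 36 + 81 + 23) / 5 = 50.2
Variance = sum((x_i - mean)^2) / n = 462.16
Std = sqrt(462.16) = 21.4979
Z = (x - mean) / std
= (36 - 50.2) / 21.4979
= -14.2 / 21.4979
= -0.66

-0.66


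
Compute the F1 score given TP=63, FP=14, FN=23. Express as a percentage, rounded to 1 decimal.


Precision = TP / (TP + FP) = 63 / 77 = 0.8182
Recall = TP / (TP + FN) = 63 / 86 = 0.7326
F1 = 2 * P * R / (P + R)
= 2 * 0.8182 * 0.7326 / (0.8182 + 0.7326)
= 1.1987 / 1.5507
= 0.773
As percentage: 77.3%

77.3


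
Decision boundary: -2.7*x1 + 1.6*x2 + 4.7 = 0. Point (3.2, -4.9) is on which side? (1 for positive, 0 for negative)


Compute -2.7 * 3.2 + 1.6 * -4.9 + 4.7
= -8.64 + -7.84 + 4.7
= -11.78
Since -11.78 < 0, the point is on the negative side.

0


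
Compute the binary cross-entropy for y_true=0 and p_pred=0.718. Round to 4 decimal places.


For y=0: Loss = -log(1-p)
= -log(1 - 0.718)
= -log(0.282)
= -(-1.2658)
= 1.2658

1.2658


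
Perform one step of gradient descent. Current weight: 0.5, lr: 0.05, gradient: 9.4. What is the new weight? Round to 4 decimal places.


w_new = w_old - lr * gradient
= 0.5 - 0.05 * 9.4
= 0.5 - (0.47)
= 0.0300

0.0300


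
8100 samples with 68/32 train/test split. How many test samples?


Train samples = 8100 * 68% = 5508
Test samples = 8100 - 5508
= 2592

2592


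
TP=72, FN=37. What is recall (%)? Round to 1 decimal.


Recall = TP / (TP + FN) * 100
= 72 / (72 + 37)
= 72 / 109
= 0.6606
= 66.1%

66.1


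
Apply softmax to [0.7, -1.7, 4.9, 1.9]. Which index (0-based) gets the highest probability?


Softmax is a monotonic transformation, so it preserves the argmax.
We need to find the index of the maximum logit.
Index 0: 0.7
Index 1: -1.7
Index 2: 4.9
Index 3: 1.9
Maximum logit = 4.9 at index 2

2


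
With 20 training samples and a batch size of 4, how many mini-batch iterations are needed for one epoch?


Iterations per epoch = dataset_size / batch_size
= 20 / 4
= 5

5


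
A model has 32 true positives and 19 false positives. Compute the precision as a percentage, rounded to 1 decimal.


Precision = TP / (TP + FP) * 100
= 32 / (32 + 19)
= 32 / 51
= 0.6275
= 62.7%

62.7


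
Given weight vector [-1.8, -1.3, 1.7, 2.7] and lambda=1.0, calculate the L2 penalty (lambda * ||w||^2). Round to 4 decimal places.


Squaring each weight:
(-1.8)^2 = 3.24
(-1.3)^2 = 1.69
1.7^2 = 2.89
2.7^2 = 7.29
Sum of squares = 15.11
Penalty = 1.0 * 15.11 = 15.1100

15.1100


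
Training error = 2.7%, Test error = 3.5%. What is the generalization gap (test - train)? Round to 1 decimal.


Generalization gap = test_error - train_error
= 3.5 - 2.7
= 0.8%
A small gap suggests good generalization.

0.8


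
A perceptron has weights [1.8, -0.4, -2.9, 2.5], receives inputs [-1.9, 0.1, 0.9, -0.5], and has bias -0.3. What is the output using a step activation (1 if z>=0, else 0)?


z = w . x + b
= 1.8*-1.9 + -0.4*0.1 + -2.9*0.9 + 2.5*-0.5 + -0.3
= -3.42 + -0.04 + -2.61 + -1.25 + -0.3
= -7.32 + -0.3
= -7.62
Since z = -7.62 < 0, output = 0

0


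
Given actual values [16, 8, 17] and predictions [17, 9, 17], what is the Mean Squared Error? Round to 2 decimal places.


Differences: [-1, -1, 0]
Squared errors: [1, 1, 0]
Sum of squared errors = 2
MSE = 2 / 3 = 0.67

0.67


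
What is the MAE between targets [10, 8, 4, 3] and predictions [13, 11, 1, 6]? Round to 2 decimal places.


Absolute errors: [3, 3, 3, 3]
Sum of absolute errors = 12
MAE = 12 / 4 = 3.00

3.00


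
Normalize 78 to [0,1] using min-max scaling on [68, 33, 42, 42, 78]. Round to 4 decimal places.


Min = 33, Max = 78
Range = 78 - 33 = 45
Scaled = (x - min) / (max - min)
= (78 - 33) / 45
= 45 / 45
= 1.0000

1.0000


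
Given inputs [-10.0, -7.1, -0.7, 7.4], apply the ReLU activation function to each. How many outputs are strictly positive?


ReLU(x) = max(0, x) for each element:
ReLU(-10.0) = 0
ReLU(-7.1) = 0
ReLU(-0.7) = 0
ReLU(7.4) = 7.4
Active neurons (>0): 1

1


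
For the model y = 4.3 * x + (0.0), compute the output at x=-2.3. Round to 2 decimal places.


y = 4.3 * -2.3 + (0.0)
= -9.89 + (0.0)
= -9.89

-9.89


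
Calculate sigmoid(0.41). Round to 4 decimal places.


sigmoid(z) = 1 / (1 + exp(-z))
exp(-(0.41)) = exp(-0.41) = 0.6636
1 + 0.6636 = 1.6637
1 / 1.6637 = 0.6011

0.6011


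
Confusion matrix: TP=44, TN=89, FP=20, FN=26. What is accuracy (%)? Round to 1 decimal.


Accuracy = (TP + TN) / (TP + TN + FP + FN) * 100
= (44 + 89) / (44 + 89 + 20 + 26)
= 133 / 179
= 0.743
= 74.3%

74.3


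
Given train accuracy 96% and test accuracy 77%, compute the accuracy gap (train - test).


Gap = train_accuracy - test_accuracy
= 96 - 77
= 19%
This gap suggests the model is overfitting.

19


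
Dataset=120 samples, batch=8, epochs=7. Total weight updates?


Iterations per epoch = 120 / 8 = 15
Total updates = iterations_per_epoch * epochs
= 15 * 7
= 105

105


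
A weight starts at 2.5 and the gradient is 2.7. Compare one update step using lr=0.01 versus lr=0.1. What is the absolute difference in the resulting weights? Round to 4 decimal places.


With lr=0.01: w_new = 2.5 - 0.01 * 2.7 = 2.473
With lr=0.1: w_new = 2.5 - 0.1 * 2.7 = 2.23
Absolute difference = |2.473 - 2.23|
= 0.2430

0.2430


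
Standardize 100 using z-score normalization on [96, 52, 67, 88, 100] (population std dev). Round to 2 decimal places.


Mean = (96 + 52 + 67 + 88 + 100) / 5 = 80.6
Variance = sum((x_i - mean)^2) / n = 334.24
Std = sqrt(334.24) = 18.2822
Z = (x - mean) / std
= (100 - 80.6) / 18.2822
= 19.4 / 18.2822
= 1.06

1.06


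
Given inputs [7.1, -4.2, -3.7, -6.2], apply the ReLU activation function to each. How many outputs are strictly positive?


ReLU(x) = max(0, x) for each element:
ReLU(7.1) = 7.1
ReLU(-4.2) = 0
ReLU(-3.7) = 0
ReLU(-6.2) = 0
Active neurons (>0): 1

1


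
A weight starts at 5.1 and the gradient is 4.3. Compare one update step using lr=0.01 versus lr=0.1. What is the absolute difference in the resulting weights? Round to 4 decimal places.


With lr=0.01: w_new = 5.1 - 0.01 * 4.3 = 5.057
With lr=0.1: w_new = 5.1 - 0.1 * 4.3 = 4.67
Absolute difference = |5.057 - 4.67|
= 0.3870

0.3870


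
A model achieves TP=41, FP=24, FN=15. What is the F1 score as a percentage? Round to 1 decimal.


Precision = TP / (TP + FP) = 41 / 65 = 0.6308
Recall = TP / (TP + FN) = 41 / 56 = 0.7321
F1 = 2 * P * R / (P + R)
= 2 * 0.6308 * 0.7321 / (0.6308 + 0.7321)
= 0.9236 / 1.3629
= 0.6777
As percentage: 67.8%

67.8


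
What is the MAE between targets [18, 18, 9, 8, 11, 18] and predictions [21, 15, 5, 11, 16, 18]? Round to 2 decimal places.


Absolute errors: [3, 3, 4, 3, 5, 0]
Sum of absolute errors = 18
MAE = 18 / 6 = 3.00

3.00


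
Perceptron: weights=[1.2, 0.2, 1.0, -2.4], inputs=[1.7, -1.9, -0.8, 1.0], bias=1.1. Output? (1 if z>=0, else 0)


z = w . x + b
= 1.2*1.7 + 0.2*-1.9 + 1.0*-0.8 + -2.4*1.0 + 1.1
= 2.04 + -0.38 + -0.8 + -2.4 + 1.1
= -1.54 + 1.1
= -0.44
Since z = -0.44 < 0, output = 0

0


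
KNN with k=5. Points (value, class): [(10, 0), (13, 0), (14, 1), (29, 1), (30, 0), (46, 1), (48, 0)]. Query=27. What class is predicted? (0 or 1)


Distances from query 27:
Point 29 (class 1): distance = 2
Point 30 (class 0): distance = 3
Point 14 (class 1): distance = 13
Point 13 (class 0): distance = 14
Point 10 (class 0): distance = 17
K=5 nearest neighbors: classes = [1, 0, 1, 0, 0]
Votes for class 1: 2 / 5
Majority vote => class 0

0


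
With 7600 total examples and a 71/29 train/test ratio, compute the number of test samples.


Train samples = 7600 * 71% = 5396
Test samples = 7600 - 5396
= 2204

2204


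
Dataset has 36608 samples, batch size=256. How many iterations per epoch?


Iterations per epoch = dataset_size / batch_size
= 36608 / 256
= 143

143


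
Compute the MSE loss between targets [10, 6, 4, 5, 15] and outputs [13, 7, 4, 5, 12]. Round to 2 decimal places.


Differences: [-3, -1, 0, 0, 3]
Squared errors: [9, 1, 0, 0, 9]
Sum of squared errors = 19
MSE = 19 / 5 = 3.80

3.80


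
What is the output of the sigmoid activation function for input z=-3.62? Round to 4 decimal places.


sigmoid(z) = 1 / (1 + exp(-z))
exp(-(-3.62)) = exp(3.62) = 37.3376
1 + 37.3376 = 38.3376
1 / 38.3376 = 0.0261

0.0261


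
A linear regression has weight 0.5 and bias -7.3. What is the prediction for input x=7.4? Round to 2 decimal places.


y = 0.5 * 7.4 + (-7.3)
= 3.7 + (-7.3)
= -3.60

-3.60


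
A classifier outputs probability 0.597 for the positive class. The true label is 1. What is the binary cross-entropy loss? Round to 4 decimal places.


For y=1: Loss = -log(p)
= -log(0.597)
= -(-0.5158)
= 0.5158

0.5158


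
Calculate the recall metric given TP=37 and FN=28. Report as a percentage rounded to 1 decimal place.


Recall = TP / (TP + FN) * 100
= 37 / (37 + 28)
= 37 / 65
= 0.5692
= 56.9%

56.9


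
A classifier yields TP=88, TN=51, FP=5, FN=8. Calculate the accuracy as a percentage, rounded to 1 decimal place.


Accuracy = (TP + TN) / (TP + TN + FP + FN) * 100
= (88 + 51) / (88 + 51 + 5 + 8)
= 139 / 152
= 0.9145
= 91.4%

91.4


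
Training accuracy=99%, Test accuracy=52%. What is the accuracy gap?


Gap = train_accuracy - test_accuracy
= 99 - 52
= 47%
This large gap strongly indicates overfitting.

47


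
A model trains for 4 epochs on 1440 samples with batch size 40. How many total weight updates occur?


Iterations per epoch = 1440 / 40 = 36
Total updates = iterations_per_epoch * epochs
= 36 * 4
= 144

144


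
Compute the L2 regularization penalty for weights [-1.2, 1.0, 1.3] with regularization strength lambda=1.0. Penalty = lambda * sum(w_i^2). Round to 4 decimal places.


Squaring each weight:
(-1.2)^2 = 1.44
1.0^2 = 1.0
1.3^2 = 1.69
Sum of squares = 4.13
Penalty = 1.0 * 4.13 = 4.1300

4.1300


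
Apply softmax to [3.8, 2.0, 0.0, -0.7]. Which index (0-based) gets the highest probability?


Softmax is a monotonic transformation, so it preserves the argmax.
We need to find the index of the maximum logit.
Index 0: 3.8
Index 1: 2.0
Index 2: 0.0
Index 3: -0.7
Maximum logit = 3.8 at index 0

0


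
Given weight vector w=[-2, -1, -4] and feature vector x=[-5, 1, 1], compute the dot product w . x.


Element-wise products:
-2 * -5 = 10
-1 * 1 = -1
-4 * 1 = -4
Sum = 10 + -1 + -4
= 5

5


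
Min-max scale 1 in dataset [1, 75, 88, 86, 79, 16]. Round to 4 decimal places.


Min = 1, Max = 88
Range = 88 - 1 = 87
Scaled = (x - min) / (max - min)
= (1 - 1) / 87
= 0 / 87
= 0.0000

0.0000


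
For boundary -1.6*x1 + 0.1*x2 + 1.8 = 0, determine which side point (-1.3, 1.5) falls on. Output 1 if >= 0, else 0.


Compute -1.6 * -1.3 + 0.1 * 1.5 + 1.8
= 2.08 + 0.15 + 1.8
= 4.03
Since 4.03 >= 0, the point is on the positive side.

1


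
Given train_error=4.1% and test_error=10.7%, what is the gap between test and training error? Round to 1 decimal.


Generalization gap = test_error - train_error
= 10.7 - 4.1
= 6.6%
A moderate gap.

6.6


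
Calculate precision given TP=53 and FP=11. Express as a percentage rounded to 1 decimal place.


Precision = TP / (TP + FP) * 100
= 53 / (53 + 11)
= 53 / 64
= 0.8281
= 82.8%

82.8


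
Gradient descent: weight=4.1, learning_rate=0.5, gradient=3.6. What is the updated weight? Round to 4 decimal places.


w_new = w_old - lr * gradient
= 4.1 - 0.5 * 3.6
= 4.1 - (1.8)
= 2.3000

2.3000


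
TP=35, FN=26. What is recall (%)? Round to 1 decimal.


Recall = TP / (TP + FN) * 100
= 35 / (35 + 26)
= 35 / 61
= 0.5738
= 57.4%

57.4


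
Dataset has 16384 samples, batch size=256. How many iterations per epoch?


Iterations per epoch = dataset_size / batch_size
= 16384 / 256
= 64

64


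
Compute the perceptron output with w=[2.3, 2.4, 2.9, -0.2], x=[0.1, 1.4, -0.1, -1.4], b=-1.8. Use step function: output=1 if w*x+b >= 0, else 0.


z = w . x + b
= 2.3*0.1 + 2.4*1.4 + 2.9*-0.1 + -0.2*-1.4 + -1.8
= 0.23 + 3.36 + -0.29 + 0.28 + -1.8
= 3.58 + -1.8
= 1.78
Since z = 1.78 >= 0, output = 1

1


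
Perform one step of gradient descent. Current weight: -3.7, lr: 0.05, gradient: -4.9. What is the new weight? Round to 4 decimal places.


w_new = w_old - lr * gradient
= -3.7 - 0.05 * -4.9
= -3.7 - (-0.245)
= -3.4550

-3.4550


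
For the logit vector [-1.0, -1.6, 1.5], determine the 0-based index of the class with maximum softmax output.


Softmax is a monotonic transformation, so it preserves the argmax.
We need to find the index of the maximum logit.
Index 0: -1.0
Index 1: -1.6
Index 2: 1.5
Maximum logit = 1.5 at index 2

2


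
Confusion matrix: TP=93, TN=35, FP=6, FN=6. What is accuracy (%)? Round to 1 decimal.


Accuracy = (TP + TN) / (TP + TN + FP + FN) * 100
= (93 + 35) / (93 + 35 + 6 + 6)
= 128 / 140
= 0.9143
= 91.4%

91.4


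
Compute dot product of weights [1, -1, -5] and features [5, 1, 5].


Element-wise products:
1 * 5 = 5
-1 * 1 = -1
-5 * 5 = -25
Sum = 5 + -1 + -25
= -21

-21


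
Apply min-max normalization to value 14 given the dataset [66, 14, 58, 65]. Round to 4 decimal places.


Min = 14, Max = 66
Range = 66 - 14 = 52
Scaled = (x - min) / (max - min)
= (14 - 14) / 52
= 0 / 52
= 0.0000

0.0000


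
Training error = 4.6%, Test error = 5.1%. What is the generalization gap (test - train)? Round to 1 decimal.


Generalization gap = test_error - train_error
= 5.1 - 4.6
= 0.5%
A small gap suggests good generalization.

0.5


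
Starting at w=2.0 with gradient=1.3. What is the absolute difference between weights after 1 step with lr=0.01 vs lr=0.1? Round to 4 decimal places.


With lr=0.01: w_new = 2.0 - 0.01 * 1.3 = 1.987
With lr=0.1: w_new = 2.0 - 0.1 * 1.3 = 1.87
Absolute difference = |1.987 - 1.87|
= 0.1170

0.1170


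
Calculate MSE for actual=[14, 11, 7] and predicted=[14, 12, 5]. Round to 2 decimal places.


Differences: [0, -1, 2]
Squared errors: [0, 1, 4]
Sum of squared errors = 5
MSE = 5 / 3 = 1.67

1.67


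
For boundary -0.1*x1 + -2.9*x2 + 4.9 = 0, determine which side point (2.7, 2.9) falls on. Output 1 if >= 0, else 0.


Compute -0.1 * 2.7 + -2.9 * 2.9 + 4.9
= -0.27 + -8.41 + 4.9
= -3.78
Since -3.78 < 0, the point is on the negative side.

0


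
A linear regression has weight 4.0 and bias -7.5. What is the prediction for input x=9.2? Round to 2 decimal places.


y = 4.0 * 9.2 + (-7.5)
= 36.8 + (-7.5)
= 29.30

29.30


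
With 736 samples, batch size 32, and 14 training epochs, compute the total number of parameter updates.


Iterations per epoch = 736 / 32 = 23
Total updates = iterations_per_epoch * epochs
= 23 * 14
= 322

322


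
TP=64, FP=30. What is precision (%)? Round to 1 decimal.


Precision = TP / (TP + FP) * 100
= 64 / (64 + 30)
= 64 / 94
= 0.6809
= 68.1%

68.1


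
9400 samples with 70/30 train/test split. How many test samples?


Train samples = 9400 * 70% = 6580
Test samples = 9400 - 6580
= 2820

2820
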